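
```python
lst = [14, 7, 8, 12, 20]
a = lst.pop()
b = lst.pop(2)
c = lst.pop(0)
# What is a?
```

After line 1: lst = [14, 7, 8, 12, 20]
After line 2 (pop() -> a = 20): lst = [14, 7, 8, 12]
After line 3 (pop(2) -> b = 8): lst = [14, 7, 12]
After line 4 (pop(0) -> c = 14): lst = [7, 12]

20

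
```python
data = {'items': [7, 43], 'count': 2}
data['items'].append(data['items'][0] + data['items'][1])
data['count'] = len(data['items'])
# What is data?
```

After line 1: data = {'items': [7, 43], 'count': 2}
After line 2 (append 7 + 43 = 50): data = {'items': [7, 43, 50], 'count': 2}
After line 3 (count = len(items) = 3): data = {'items': [7, 43, 50], 'count': 3}

{'items': [7, 43, 50], 'count': 3}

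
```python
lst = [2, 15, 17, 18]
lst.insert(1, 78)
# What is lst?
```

[2, 78, 15, 17, 18]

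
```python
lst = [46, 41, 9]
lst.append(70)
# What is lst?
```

[46, 41, 9, 70]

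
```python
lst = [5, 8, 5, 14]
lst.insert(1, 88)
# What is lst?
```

[5, 88, 8, 5, 14]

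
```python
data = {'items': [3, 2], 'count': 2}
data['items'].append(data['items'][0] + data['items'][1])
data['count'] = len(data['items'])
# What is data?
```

After line 1: data = {'items': [3, 2], 'count': 2}
After line 2 (append 3 + 2 = 5): data = {'items': [3, 2, 5], 'count': 2}
After line 3 (count = len(items) = 3): data = {'items': [3, 2, 5], 'count': 3}

{'items': [3, 2, 5], 'count': 3}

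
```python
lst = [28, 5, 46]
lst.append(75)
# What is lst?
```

[28, 5, 46, 75]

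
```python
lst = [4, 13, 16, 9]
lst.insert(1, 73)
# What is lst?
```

[4, 73, 13, 16, 9]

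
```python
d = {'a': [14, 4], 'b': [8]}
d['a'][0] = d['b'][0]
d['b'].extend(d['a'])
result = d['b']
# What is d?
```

After line 1: d = {'a': [14, 4], 'b': [8]}
After line 2 (a[0] = b[0] = 8): d = {'a': [8, 4], 'b': [8]}
After line 3 (b.extend(a) appends [8, 4]): d = {'a': [8, 4], 'b': [8, 8, 4]}
After line 4: result = d['b'] = [8, 8, 4]

{'a': [8, 4], 'b': [8, 8, 4]}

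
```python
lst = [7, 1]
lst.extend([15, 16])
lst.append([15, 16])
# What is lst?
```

After line 1: lst = [7, 1]
After line 2 (extend unpacks [15, 16]): lst = [7, 1, 15, 16]
After line 3 (append adds [15, 16] as single element): lst = [7, 1, 15, 16, [15, 16]]

[7, 1, 15, 16, [15, 16]]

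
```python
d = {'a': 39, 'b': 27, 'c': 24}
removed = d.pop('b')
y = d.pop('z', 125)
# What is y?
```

After line 1: d = {'a': 39, 'b': 27, 'c': 24}
After line 2 (pop 'b' returns 27): d = {'a': 39, 'c': 24}, removed = 27
After line 3 (pop 'z' missing, returns default 125): d = {'a': 39, 'c': 24}, y = 125

125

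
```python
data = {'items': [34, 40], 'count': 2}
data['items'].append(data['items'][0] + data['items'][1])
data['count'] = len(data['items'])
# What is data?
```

After line 1: data = {'items': [34, 40], 'count': 2}
After line 2 (append 34 + 40 = 74): data = {'items': [34, 40, 74], 'count': 2}
After line 3 (count = len(items) = 3): data = {'items': [34, 40, 74], 'count': 3}

{'items': [34, 40, 74], 'count': 3}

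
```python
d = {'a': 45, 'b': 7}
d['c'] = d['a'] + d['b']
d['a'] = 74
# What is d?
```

After line 1: d = {'a': 45, 'b': 7}
After line 2 (d['c'] = 45 + 7): d = {'a': 45, 'b': 7, 'c': 52}
After line 3: d = {'a': 74, 'b': 7, 'c': 52}

{'a': 74, 'b': 7, 'c': 52}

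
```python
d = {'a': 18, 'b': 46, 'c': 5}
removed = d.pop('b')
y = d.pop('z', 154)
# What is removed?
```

After line 1: d = {'a': 18, 'b': 46, 'c': 5}
After line 2 (pop 'b' returns 46): d = {'a': 18, 'c': 5}, removed = 46
After line 3 (pop 'z' missing, returns default 154): d = {'a': 18, 'c': 5}, y = 154

46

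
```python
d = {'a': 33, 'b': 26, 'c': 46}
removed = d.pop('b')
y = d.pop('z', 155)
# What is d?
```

After line 1: d = {'a': 33, 'b': 26, 'c': 46}
After line 2 (pop 'b' returns 26): d = {'a': 33, 'c': 46}, removed = 26
After line 3 (pop 'z' missing, returns default 155): d = {'a': 33, 'c': 46}, y = 155

{'a': 33, 'c': 46}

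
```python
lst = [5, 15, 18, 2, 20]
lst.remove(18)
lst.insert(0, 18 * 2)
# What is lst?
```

After line 1: lst = [5, 15, 18, 2, 20]
After line 2 (remove first 18): lst = [5, 15, 2, 20]
After line 3 (insert 36 at index 0): lst = [36, 5, 15, 2, 20]

[36, 5, 15, 2, 20]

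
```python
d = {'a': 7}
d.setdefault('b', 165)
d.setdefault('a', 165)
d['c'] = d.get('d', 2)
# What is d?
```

After line 1: d = {'a': 7}
After line 2 (setdefault adds 'b'=165): d = {'a': 7, 'b': 165}
After line 3 (setdefault 'a' no-op, already exists): d = {'a': 7, 'b': 165}
After line 4 (get('d', 2) returns default since 'd' not in d): d = {'a': 7, 'b': 165, 'c': 2}

{'a': 7, 'b': 165, 'c': 2}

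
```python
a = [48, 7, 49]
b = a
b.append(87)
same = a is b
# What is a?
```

After line 1: a = [48, 7, 49]
After line 2 (b = a is an alias, same object): a = [48, 7, 49], b = [48, 7, 49]
After line 3 (b.append mutates the shared list): a = [48, 7, 49, 87], b = [48, 7, 49, 87]
After line 4 (same = a is b; same object -> True): same = True

[48, 7, 49, 87]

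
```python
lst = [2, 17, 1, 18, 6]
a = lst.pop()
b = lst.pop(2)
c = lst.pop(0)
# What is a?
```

After line 1: lst = [2, 17, 1, 18, 6]
After line 2 (pop() -> a = 6): lst = [2, 17, 1, 18]
After line 3 (pop(2) -> b = 1): lst = [2, 17, 18]
After line 4 (pop(0) -> c = 2): lst = [17, 18]

6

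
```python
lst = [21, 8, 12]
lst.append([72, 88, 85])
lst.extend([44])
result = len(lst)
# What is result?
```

After line 1: lst = [21, 8, 12]
After line 2 (append adds [72, 88, 85] as single element): lst = [21, 8, 12, [72, 88, 85]]
After line 3 (extend unpacks [44], adds 44): lst = [21, 8, 12, [72, 88, 85], 44]
After line 4: result = len(lst) = 5

5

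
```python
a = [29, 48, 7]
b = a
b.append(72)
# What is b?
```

After line 1: a = [29, 48, 7]
After line 2 (b = a is an alias, same object): a = [29, 48, 7], b = [29, 48, 7]
After line 3 (b.append mutates the shared list): a = [29, 48, 7, 72], b = [29, 48, 7, 72]

[29, 48, 7, 72]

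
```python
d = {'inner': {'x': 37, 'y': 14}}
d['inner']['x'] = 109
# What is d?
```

After line 1: d = {'inner': {'x': 37, 'y': 14}}
After line 2 (inner x overwritten): d = {'inner': {'x': 109, 'y': 14}}

{'inner': {'x': 109, 'y': 14}}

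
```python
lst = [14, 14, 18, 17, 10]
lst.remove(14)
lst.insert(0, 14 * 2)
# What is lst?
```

After line 1: lst = [14, 14, 18, 17, 10]
After line 2 (remove first 14): lst = [14, 18, 17, 10]
After line 3 (insert 28 at index 0): lst = [28, 14, 18, 17, 10]

[28, 14, 18, 17, 10]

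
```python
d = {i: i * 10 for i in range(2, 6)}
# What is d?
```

{2: 20, 3: 30, 4: 40, 5: 50}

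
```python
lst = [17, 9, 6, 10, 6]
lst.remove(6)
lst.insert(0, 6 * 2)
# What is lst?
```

After line 1: lst = [17, 9, 6, 10, 6]
After line 2 (remove first 6): lst = [17, 9, 10, 6]
After line 3 (insert 12 at index 0): lst = [12, 17, 9, 10, 6]

[12, 17, 9, 10, 6]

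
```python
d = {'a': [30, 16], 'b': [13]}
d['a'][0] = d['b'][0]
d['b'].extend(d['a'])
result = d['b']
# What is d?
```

After line 1: d = {'a': [30, 16], 'b': [13]}
After line 2 (a[0] = b[0] = 13): d = {'a': [13, 16], 'b': [13]}
After line 3 (b.extend(a) appends [13, 16]): d = {'a': [13, 16], 'b': [13, 13, 16]}
After line 4: result = d['b'] = [13, 13, 16]

{'a': [13, 16], 'b': [13, 13, 16]}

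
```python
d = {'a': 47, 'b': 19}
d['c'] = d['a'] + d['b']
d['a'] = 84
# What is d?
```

After line 1: d = {'a': 47, 'b': 19}
After line 2 (d['c'] = 47 + 19): d = {'a': 47, 'b': 19, 'c': 66}
After line 3: d = {'a': 84, 'b': 19, 'c': 66}

{'a': 84, 'b': 19, 'c': 66}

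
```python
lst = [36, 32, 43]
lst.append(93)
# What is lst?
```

[36, 32, 43, 93]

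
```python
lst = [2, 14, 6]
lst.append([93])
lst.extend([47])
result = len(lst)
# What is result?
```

After line 1: lst = [2, 14, 6]
After line 2 (append adds [93] as single element): lst = [2, 14, 6, [93]]
After line 3 (extend unpacks [47], adds 47): lst = [2, 14, 6, [93], 47]
After line 4: result = len(lst) = 5

5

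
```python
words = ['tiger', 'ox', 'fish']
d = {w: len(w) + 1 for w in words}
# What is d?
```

{'tiger': 6, 'ox': 3, 'fish': 5}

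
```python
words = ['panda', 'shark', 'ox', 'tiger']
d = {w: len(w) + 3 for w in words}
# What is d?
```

{'panda': 8, 'shark': 8, 'ox': 5, 'tiger': 8}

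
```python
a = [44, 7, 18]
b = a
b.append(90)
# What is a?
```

After line 1: a = [44, 7, 18]
After line 2 (b = a is an alias, same object): a = [44, 7, 18], b = [44, 7, 18]
After line 3 (b.append mutates the shared list): a = [44, 7, 18, 90], b = [44, 7, 18, 90]

[44, 7, 18, 90]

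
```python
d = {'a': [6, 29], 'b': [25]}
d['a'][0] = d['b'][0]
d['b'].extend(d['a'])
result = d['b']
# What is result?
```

After line 1: d = {'a': [6, 29], 'b': [25]}
After line 2 (a[0] = b[0] = 25): d = {'a': [25, 29], 'b': [25]}
After line 3 (b.extend(a) appends [25, 29]): d = {'a': [25, 29], 'b': [25, 25, 29]}
After line 4: result = d['b'] = [25, 25, 29]

[25, 25, 29]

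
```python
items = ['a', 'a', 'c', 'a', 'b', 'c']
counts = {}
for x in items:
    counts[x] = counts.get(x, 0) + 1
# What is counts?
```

Initial: counts = {}, items = ['a', 'a', 'c', 'a', 'b', 'c']
See 'a': counts = {'a': 1}
See 'a': counts = {'a': 2}
See 'c': counts = {'a': 2, 'c': 1}
See 'a': counts = {'a': 3, 'c': 1}
See 'b': counts = {'a': 3, 'c': 1, 'b': 1}
See 'c': counts = {'a': 3, 'c': 2, 'b': 1}

{'a': 3, 'c': 2, 'b': 1}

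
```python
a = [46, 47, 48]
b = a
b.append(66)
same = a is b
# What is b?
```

After line 1: a = [46, 47, 48]
After line 2 (b = a is an alias, same object): a = [46, 47, 48], b = [46, 47, 48]
After line 3 (b.append mutates the shared list): a = [46, 47, 48, 66], b = [46, 47, 48, 66]
After line 4 (same = a is b; same object -> True): same = True

[46, 47, 48, 66]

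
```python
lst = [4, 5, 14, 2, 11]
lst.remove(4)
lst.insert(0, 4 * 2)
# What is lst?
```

After line 1: lst = [4, 5, 14, 2, 11]
After line 2 (remove first 4): lst = [5, 14, 2, 11]
After line 3 (insert 8 at index 0): lst = [8, 5, 14, 2, 11]

[8, 5, 14, 2, 11]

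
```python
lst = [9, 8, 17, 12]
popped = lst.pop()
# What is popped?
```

12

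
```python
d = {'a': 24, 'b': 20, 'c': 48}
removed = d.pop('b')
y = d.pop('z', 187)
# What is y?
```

After line 1: d = {'a': 24, 'b': 20, 'c': 48}
After line 2 (pop 'b' returns 20): d = {'a': 24, 'c': 48}, removed = 20
After line 3 (pop 'z' missing, returns default 187): d = {'a': 24, 'c': 48}, y = 187

187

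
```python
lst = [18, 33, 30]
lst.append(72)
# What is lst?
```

[18, 33, 30, 72]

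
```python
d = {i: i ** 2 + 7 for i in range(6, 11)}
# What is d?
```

{6: 43, 7: 56, 8: 71, 9: 88, 10: 107}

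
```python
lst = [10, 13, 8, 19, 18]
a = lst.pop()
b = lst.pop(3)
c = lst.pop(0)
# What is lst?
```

After line 1: lst = [10, 13, 8, 19, 18]
After line 2 (pop() -> a = 18): lst = [10, 13, 8, 19]
After line 3 (pop(3) -> b = 19): lst = [10, 13, 8]
After line 4 (pop(0) -> c = 10): lst = [13, 8]

[13, 8]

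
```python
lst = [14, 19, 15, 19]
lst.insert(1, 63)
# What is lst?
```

[14, 63, 19, 15, 19]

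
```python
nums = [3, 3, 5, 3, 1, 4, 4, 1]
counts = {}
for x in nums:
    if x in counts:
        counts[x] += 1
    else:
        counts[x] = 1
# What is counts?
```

Initial: counts = {}, nums = [3, 3, 5, 3, 1, 4, 4, 1]
See 3: counts = {3: 1}
See 3: counts = {3: 2}
See 5: counts = {3: 2, 5: 1}
See 3: counts = {3: 3, 5: 1}
See 1: counts = {3: 3, 5: 1, 1: 1}
See 4: counts = {3: 3, 5: 1, 1: 1, 4: 1}
See 4: counts = {3: 3, 5: 1, 1: 1, 4: 2}
See 1: counts = {3: 3, 5: 1, 1: 2, 4: 2}

{3: 3, 5: 1, 1: 2, 4: 2}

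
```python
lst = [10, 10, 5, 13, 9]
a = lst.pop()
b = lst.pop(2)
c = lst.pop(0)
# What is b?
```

After line 1: lst = [10, 10, 5, 13, 9]
After line 2 (pop() -> a = 9): lst = [10, 10, 5, 13]
After line 3 (pop(2) -> b = 5): lst = [10, 10, 13]
After line 4 (pop(0) -> c = 10): lst = [10, 13]

5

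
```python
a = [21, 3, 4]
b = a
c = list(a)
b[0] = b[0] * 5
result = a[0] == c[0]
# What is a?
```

After line 1: a = [21, 3, 4]
After line 2 (b = a, alias): a = [21, 3, 4], b = [21, 3, 4]
After line 3 (c = list(a) is a copy, new object): c = [21, 3, 4]
After line 4 (b[0] = 21 * 5 = 105; mutates shared a/b): a = b = [105, 3, 4], c = [21, 3, 4]
After line 5 (a[0] = 105, c[0] = 21; result = False)

[105, 3, 4]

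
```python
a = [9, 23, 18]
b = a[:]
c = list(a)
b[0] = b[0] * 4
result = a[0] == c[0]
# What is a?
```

After line 1: a = [9, 23, 18]
After line 2 (b = a[:], copy): a = [9, 23, 18], b = [9, 23, 18]
After line 3 (c = list(a) is a copy, new object): c = [9, 23, 18]
After line 4 (b[0] = 9 * 4 = 36; only b mutates (copy)): a = [9, 23, 18], b = [36, 23, 18], c = [9, 23, 18]
After line 5 (a[0] = 9, c[0] = 9; result = True)

[9, 23, 18]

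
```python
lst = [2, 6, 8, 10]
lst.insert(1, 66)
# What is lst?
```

[2, 66, 6, 8, 10]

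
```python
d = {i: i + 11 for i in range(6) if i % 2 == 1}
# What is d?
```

{1: 12, 3: 14, 5: 16}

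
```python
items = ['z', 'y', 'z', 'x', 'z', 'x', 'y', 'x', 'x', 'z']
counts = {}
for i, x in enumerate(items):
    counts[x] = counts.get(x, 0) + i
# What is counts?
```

Initial: counts = {}, items = ['z', 'y', 'z', 'x', 'z', 'x', 'y', 'x', 'x', 'z']
i=0, x='z': counts = {'z': 0}
i=1, x='y': counts = {'z': 0, 'y': 1}
i=2, x='z': counts = {'z': 2, 'y': 1}
i=3, x='x': counts = {'z': 2, 'y': 1, 'x': 3}
i=4, x='z': counts = {'z': 6, 'y': 1, 'x': 3}
i=5, x='x': counts = {'z': 6, 'y': 1, 'x': 8}
i=6, x='y': counts = {'z': 6, 'y': 7, 'x': 8}
i=7, x='x': counts = {'z': 6, 'y': 7, 'x': 15}
i=8, x='x': counts = {'z': 6, 'y': 7, 'x': 23}
i=9, x='z': counts = {'z': 15, 'y': 7, 'x': 23}

{'z': 15, 'y': 7, 'x': 23}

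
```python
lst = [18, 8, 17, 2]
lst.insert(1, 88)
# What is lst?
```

[18, 88, 8, 17, 2]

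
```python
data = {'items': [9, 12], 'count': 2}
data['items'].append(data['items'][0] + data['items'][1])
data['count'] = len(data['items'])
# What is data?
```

After line 1: data = {'items': [9, 12], 'count': 2}
After line 2 (append 9 + 12 = 21): data = {'items': [9, 12, 21], 'count': 2}
After line 3 (count = len(items) = 3): data = {'items': [9, 12, 21], 'count': 3}

{'items': [9, 12, 21], 'count': 3}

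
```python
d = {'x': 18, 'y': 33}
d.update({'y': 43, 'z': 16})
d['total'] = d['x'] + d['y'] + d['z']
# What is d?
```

After line 1: d = {'x': 18, 'y': 33}
After line 2 (y overwritten, z added): d = {'x': 18, 'y': 43, 'z': 16}
After line 3 (total = 18 + 43 + 16 = 77): d = {'x': 18, 'y': 43, 'z': 16, 'total': 77}

{'x': 18, 'y': 43, 'z': 16, 'total': 77}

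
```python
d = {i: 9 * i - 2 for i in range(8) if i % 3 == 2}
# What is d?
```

{2: 16, 5: 43}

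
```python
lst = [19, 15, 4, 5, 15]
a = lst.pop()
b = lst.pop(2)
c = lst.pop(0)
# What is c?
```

After line 1: lst = [19, 15, 4, 5, 15]
After line 2 (pop() -> a = 15): lst = [19, 15, 4, 5]
After line 3 (pop(2) -> b = 4): lst = [19, 15, 5]
After line 4 (pop(0) -> c = 19): lst = [15, 5]

19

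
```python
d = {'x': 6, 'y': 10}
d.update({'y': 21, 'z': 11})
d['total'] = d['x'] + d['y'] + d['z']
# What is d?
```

After line 1: d = {'x': 6, 'y': 10}
After line 2 (y overwritten, z added): d = {'x': 6, 'y': 21, 'z': 11}
After line 3 (total = 6 + 21 + 11 = 38): d = {'x': 6, 'y': 21, 'z': 11, 'total': 38}

{'x': 6, 'y': 21, 'z': 11, 'total': 38}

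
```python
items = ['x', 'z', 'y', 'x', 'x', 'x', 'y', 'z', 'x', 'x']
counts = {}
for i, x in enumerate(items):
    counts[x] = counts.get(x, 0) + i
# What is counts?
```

Initial: counts = {}, items = ['x', 'z', 'y', 'x', 'x', 'x', 'y', 'z', 'x', 'x']
i=0, x='x': counts = {'x': 0}
i=1, x='z': counts = {'x': 0, 'z': 1}
i=2, x='y': counts = {'x': 0, 'z': 1, 'y': 2}
i=3, x='x': counts = {'x': 3, 'z': 1, 'y': 2}
i=4, x='x': counts = {'x': 7, 'z': 1, 'y': 2}
i=5, x='x': counts = {'x': 12, 'z': 1, 'y': 2}
i=6, x='y': counts = {'x': 12, 'z': 1, 'y': 8}
i=7, x='z': counts = {'x': 12, 'z': 8, 'y': 8}
i=8, x='x': counts = {'x': 20, 'z': 8, 'y': 8}
i=9, x='x': counts = {'x': 29, 'z': 8, 'y': 8}

{'x': 29, 'z': 8, 'y': 8}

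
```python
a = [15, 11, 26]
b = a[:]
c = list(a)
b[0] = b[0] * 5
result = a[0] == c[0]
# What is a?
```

After line 1: a = [15, 11, 26]
After line 2 (b = a[:], copy): a = [15, 11, 26], b = [15, 11, 26]
After line 3 (c = list(a) is a copy, new object): c = [15, 11, 26]
After line 4 (b[0] = 15 * 5 = 75; only b mutates (copy)): a = [15, 11, 26], b = [75, 11, 26], c = [15, 11, 26]
After line 5 (a[0] = 15, c[0] = 15; result = True)

[15, 11, 26]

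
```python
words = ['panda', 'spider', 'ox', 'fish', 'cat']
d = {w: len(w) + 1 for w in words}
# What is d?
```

{'panda': 6, 'spider': 7, 'ox': 3, 'fish': 5, 'cat': 4}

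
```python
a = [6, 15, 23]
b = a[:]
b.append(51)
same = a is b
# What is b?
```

After line 1: a = [6, 15, 23]
After line 2 (b = a[:] is a shallow copy, new object): a = [6, 15, 23], b = [6, 15, 23]
After line 3 (append only mutates b): a = [6, 15, 23], b = [6, 15, 23, 51]
After line 4 (same = a is b; different objects -> False): same = False

[6, 15, 23, 51]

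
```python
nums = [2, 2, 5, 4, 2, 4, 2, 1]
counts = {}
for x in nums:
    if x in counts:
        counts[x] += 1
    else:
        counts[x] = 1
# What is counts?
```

Initial: counts = {}, nums = [2, 2, 5, 4, 2, 4, 2, 1]
See 2: counts = {2: 1}
See 2: counts = {2: 2}
See 5: counts = {2: 2, 5: 1}
See 4: counts = {2: 2, 5: 1, 4: 1}
See 2: counts = {2: 3, 5: 1, 4: 1}
See 4: counts = {2: 3, 5: 1, 4: 2}
See 2: counts = {2: 4, 5: 1, 4: 2}
See 1: counts = {2: 4, 5: 1, 4: 2, 1: 1}

{2: 4, 5: 1, 4: 2, 1: 1}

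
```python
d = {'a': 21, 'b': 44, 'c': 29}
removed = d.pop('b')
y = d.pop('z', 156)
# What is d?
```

After line 1: d = {'a': 21, 'b': 44, 'c': 29}
After line 2 (pop 'b' returns 44): d = {'a': 21, 'c': 29}, removed = 44
After line 3 (pop 'z' missing, returns default 156): d = {'a': 21, 'c': 29}, y = 156

{'a': 21, 'c': 29}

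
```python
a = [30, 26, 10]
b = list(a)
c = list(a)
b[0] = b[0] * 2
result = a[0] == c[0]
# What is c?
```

After line 1: a = [30, 26, 10]
After line 2 (b = list(a), copy): a = [30, 26, 10], b = [30, 26, 10]
After line 3 (c = list(a) is a copy, new object): c = [30, 26, 10]
After line 4 (b[0] = 30 * 2 = 60; only b mutates (copy)): a = [30, 26, 10], b = [60, 26, 10], c = [30, 26, 10]
After line 5 (a[0] = 30, c[0] = 30; result = True)

[30, 26, 10]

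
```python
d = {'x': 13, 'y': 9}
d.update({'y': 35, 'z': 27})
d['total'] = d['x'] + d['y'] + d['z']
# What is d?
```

After line 1: d = {'x': 13, 'y': 9}
After line 2 (y overwritten, z added): d = {'x': 13, 'y': 35, 'z': 27}
After line 3 (total = 13 + 35 + 27 = 75): d = {'x': 13, 'y': 35, 'z': 27, 'total': 75}

{'x': 13, 'y': 35, 'z': 27, 'total': 75}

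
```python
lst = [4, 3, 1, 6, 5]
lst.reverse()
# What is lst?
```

[5, 6, 1, 3, 4]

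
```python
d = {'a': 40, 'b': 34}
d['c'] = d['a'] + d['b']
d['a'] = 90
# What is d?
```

After line 1: d = {'a': 40, 'b': 34}
After line 2 (d['c'] = 40 + 34): d = {'a': 40, 'b': 34, 'c': 74}
After line 3: d = {'a': 90, 'b': 34, 'c': 74}

{'a': 90, 'b': 34, 'c': 74}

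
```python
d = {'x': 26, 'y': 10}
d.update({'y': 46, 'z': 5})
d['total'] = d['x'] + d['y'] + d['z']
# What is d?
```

After line 1: d = {'x': 26, 'y': 10}
After line 2 (y overwritten, z added): d = {'x': 26, 'y': 46, 'z': 5}
After line 3 (total = 26 + 46 + 5 = 77): d = {'x': 26, 'y': 46, 'z': 5, 'total': 77}

{'x': 26, 'y': 46, 'z': 5, 'total': 77}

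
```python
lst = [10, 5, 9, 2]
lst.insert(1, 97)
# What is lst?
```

[10, 97, 5, 9, 2]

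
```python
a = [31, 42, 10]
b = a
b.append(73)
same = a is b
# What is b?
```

After line 1: a = [31, 42, 10]
After line 2 (b = a is an alias, same object): a = [31, 42, 10], b = [31, 42, 10]
After line 3 (b.append mutates the shared list): a = [31, 42, 10, 73], b = [31, 42, 10, 73]
After line 4 (same = a is b; same object -> True): same = True

[31, 42, 10, 73]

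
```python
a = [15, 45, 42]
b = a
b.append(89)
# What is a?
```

After line 1: a = [15, 45, 42]
After line 2 (b = a is an alias, same object): a = [15, 45, 42], b = [15, 45, 42]
After line 3 (b.append mutates the shared list): a = [15, 45, 42, 89], b = [15, 45, 42, 89]

[15, 45, 42, 89]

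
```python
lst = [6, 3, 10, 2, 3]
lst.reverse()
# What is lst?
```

[3, 2, 10, 3, 6]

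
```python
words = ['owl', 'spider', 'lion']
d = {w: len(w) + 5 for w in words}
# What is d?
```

{'owl': 8, 'spider': 11, 'lion': 9}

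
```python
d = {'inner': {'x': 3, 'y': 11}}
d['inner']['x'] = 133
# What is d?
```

After line 1: d = {'inner': {'x': 3, 'y': 11}}
After line 2 (inner x overwritten): d = {'inner': {'x': 133, 'y': 11}}

{'inner': {'x': 133, 'y': 11}}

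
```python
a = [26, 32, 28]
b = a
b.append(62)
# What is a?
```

After line 1: a = [26, 32, 28]
After line 2 (b = a is an alias, same object): a = [26, 32, 28], b = [26, 32, 28]
After line 3 (b.append mutates the shared list): a = [26, 32, 28, 62], b = [26, 32, 28, 62]

[26, 32, 28, 62]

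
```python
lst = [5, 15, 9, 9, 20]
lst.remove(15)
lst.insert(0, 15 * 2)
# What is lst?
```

After line 1: lst = [5, 15, 9, 9, 20]
After line 2 (remove first 15): lst = [5, 9, 9, 20]
After line 3 (insert 30 at index 0): lst = [30, 5, 9, 9, 20]

[30, 5, 9, 9, 20]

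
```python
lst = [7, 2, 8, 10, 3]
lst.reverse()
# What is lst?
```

[3, 10, 8, 2, 7]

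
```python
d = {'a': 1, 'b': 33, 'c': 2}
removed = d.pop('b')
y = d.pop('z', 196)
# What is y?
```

After line 1: d = {'a': 1, 'b': 33, 'c': 2}
After line 2 (pop 'b' returns 33): d = {'a': 1, 'c': 2}, removed = 33
After line 3 (pop 'z' missing, returns default 196): d = {'a': 1, 'c': 2}, y = 196

196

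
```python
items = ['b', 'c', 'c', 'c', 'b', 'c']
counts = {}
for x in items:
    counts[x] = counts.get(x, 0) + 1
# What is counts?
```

Initial: counts = {}, items = ['b', 'c', 'c', 'c', 'b', 'c']
See 'b': counts = {'b': 1}
See 'c': counts = {'b': 1, 'c': 1}
See 'c': counts = {'b': 1, 'c': 2}
See 'c': counts = {'b': 1, 'c': 3}
See 'b': counts = {'b': 2, 'c': 3}
See 'c': counts = {'b': 2, 'c': 4}

{'b': 2, 'c': 4}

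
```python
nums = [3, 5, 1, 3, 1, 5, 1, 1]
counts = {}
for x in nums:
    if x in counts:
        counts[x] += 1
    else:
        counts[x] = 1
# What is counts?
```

Initial: counts = {}, nums = [3, 5, 1, 3, 1, 5, 1, 1]
See 3: counts = {3: 1}
See 5: counts = {3: 1, 5: 1}
See 1: counts = {3: 1, 5: 1, 1: 1}
See 3: counts = {3: 2, 5: 1, 1: 1}
See 1: counts = {3: 2, 5: 1, 1: 2}
See 5: counts = {3: 2, 5: 2, 1: 2}
See 1: counts = {3: 2, 5: 2, 1: 3}
See 1: counts = {3: 2, 5: 2, 1: 4}

{3: 2, 5: 2, 1: 4}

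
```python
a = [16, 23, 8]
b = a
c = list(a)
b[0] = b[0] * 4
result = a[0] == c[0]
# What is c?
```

After line 1: a = [16, 23, 8]
After line 2 (b = a, alias): a = [16, 23, 8], b = [16, 23, 8]
After line 3 (c = list(a) is a copy, new object): c = [16, 23, 8]
After line 4 (b[0] = 16 * 4 = 64; mutates shared a/b): a = b = [64, 23, 8], c = [16, 23, 8]
After line 5 (a[0] = 64, c[0] = 16; result = False)

[16, 23, 8]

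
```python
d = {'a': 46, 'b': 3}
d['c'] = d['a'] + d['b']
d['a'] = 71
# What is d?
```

After line 1: d = {'a': 46, 'b': 3}
After line 2 (d['c'] = 46 + 3): d = {'a': 46, 'b': 3, 'c': 49}
After line 3: d = {'a': 71, 'b': 3, 'c': 49}

{'a': 71, 'b': 3, 'c': 49}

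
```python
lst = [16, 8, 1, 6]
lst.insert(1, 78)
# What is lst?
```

[16, 78, 8, 1, 6]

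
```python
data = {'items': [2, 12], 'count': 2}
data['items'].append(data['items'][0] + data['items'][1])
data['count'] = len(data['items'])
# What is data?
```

After line 1: data = {'items': [2, 12], 'count': 2}
After line 2 (append 2 + 12 = 14): data = {'items': [2, 12, 14], 'count': 2}
After line 3 (count = len(items) = 3): data = {'items': [2, 12, 14], 'count': 3}

{'items': [2, 12, 14], 'count': 3}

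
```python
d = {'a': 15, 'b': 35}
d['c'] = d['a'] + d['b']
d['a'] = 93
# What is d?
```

After line 1: d = {'a': 15, 'b': 35}
After line 2 (d['c'] = 15 + 35): d = {'a': 15, 'b': 35, 'c': 50}
After line 3: d = {'a': 93, 'b': 35, 'c': 50}

{'a': 93, 'b': 35, 'c': 50}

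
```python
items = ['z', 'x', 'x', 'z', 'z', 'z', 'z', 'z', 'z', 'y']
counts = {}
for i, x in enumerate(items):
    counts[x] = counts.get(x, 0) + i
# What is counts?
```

Initial: counts = {}, items = ['z', 'x', 'x', 'z', 'z', 'z', 'z', 'z', 'z', 'y']
i=0, x='z': counts = {'z': 0}
i=1, x='x': counts = {'z': 0, 'x': 1}
i=2, x='x': counts = {'z': 0, 'x': 3}
i=3, x='z': counts = {'z': 3, 'x': 3}
i=4, x='z': counts = {'z': 7, 'x': 3}
i=5, x='z': counts = {'z': 12, 'x': 3}
i=6, x='z': counts = {'z': 18, 'x': 3}
i=7, x='z': counts = {'z': 25, 'x': 3}
i=8, x='z': counts = {'z': 33, 'x': 3}
i=9, x='y': counts = {'z': 33, 'x': 3, 'y': 9}

{'z': 33, 'x': 3, 'y': 9}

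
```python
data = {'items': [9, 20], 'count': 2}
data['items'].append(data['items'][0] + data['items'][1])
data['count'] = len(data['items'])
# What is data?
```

After line 1: data = {'items': [9, 20], 'count': 2}
After line 2 (append 9 + 20 = 29): data = {'items': [9, 20, 29], 'count': 2}
After line 3 (count = len(items) = 3): data = {'items': [9, 20, 29], 'count': 3}

{'items': [9, 20, 29], 'count': 3}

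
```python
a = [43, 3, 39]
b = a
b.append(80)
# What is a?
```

After line 1: a = [43, 3, 39]
After line 2 (b = a is an alias, same object): a = [43, 3, 39], b = [43, 3, 39]
After line 3 (b.append mutates the shared list): a = [43, 3, 39, 80], b = [43, 3, 39, 80]

[43, 3, 39, 80]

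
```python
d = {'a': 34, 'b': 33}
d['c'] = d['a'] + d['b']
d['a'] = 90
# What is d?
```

After line 1: d = {'a': 34, 'b': 33}
After line 2 (d['c'] = 34 + 33): d = {'a': 34, 'b': 33, 'c': 67}
After line 3: d = {'a': 90, 'b': 33, 'c': 67}

{'a': 90, 'b': 33, 'c': 67}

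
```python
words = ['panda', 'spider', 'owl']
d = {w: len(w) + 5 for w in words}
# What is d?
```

{'panda': 10, 'spider': 11, 'owl': 8}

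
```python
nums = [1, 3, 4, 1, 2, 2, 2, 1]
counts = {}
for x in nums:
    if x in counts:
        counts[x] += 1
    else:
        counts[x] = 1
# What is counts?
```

Initial: counts = {}, nums = [1, 3, 4, 1, 2, 2, 2, 1]
See 1: counts = {1: 1}
See 3: counts = {1: 1, 3: 1}
See 4: counts = {1: 1, 3: 1, 4: 1}
See 1: counts = {1: 2, 3: 1, 4: 1}
See 2: counts = {1: 2, 3: 1, 4: 1, 2: 1}
See 2: counts = {1: 2, 3: 1, 4: 1, 2: 2}
See 2: counts = {1: 2, 3: 1, 4: 1, 2: 3}
See 1: counts = {1: 3, 3: 1, 4: 1, 2: 3}

{1: 3, 3: 1, 4: 1, 2: 3}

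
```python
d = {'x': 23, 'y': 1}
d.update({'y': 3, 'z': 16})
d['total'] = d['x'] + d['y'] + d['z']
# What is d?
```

After line 1: d = {'x': 23, 'y': 1}
After line 2 (y overwritten, z added): d = {'x': 23, 'y': 3, 'z': 16}
After line 3 (total = 23 + 3 + 16 = 42): d = {'x': 23, 'y': 3, 'z': 16, 'total': 42}

{'x': 23, 'y': 3, 'z': 16, 'total': 42}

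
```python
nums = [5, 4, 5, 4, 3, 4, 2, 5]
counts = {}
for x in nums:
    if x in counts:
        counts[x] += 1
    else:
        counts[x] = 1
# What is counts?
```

Initial: counts = {}, nums = [5, 4, 5, 4, 3, 4, 2, 5]
See 5: counts = {5: 1}
See 4: counts = {5: 1, 4: 1}
See 5: counts = {5: 2, 4: 1}
See 4: counts = {5: 2, 4: 2}
See 3: counts = {5: 2, 4: 2, 3: 1}
See 4: counts = {5: 2, 4: 3, 3: 1}
See 2: counts = {5: 2, 4: 3, 3: 1, 2: 1}
See 5: counts = {5: 3, 4: 3, 3: 1, 2: 1}

{5: 3, 4: 3, 3: 1, 2: 1}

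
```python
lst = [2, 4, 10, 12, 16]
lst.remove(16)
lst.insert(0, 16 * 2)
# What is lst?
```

After line 1: lst = [2, 4, 10, 12, 16]
After line 2 (remove first 16): lst = [2, 4, 10, 12]
After line 3 (insert 32 at index 0): lst = [32, 2, 4, 10, 12]

[32, 2, 4, 10, 12]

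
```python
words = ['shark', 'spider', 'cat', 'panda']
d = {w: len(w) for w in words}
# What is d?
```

{'shark': 5, 'spider': 6, 'cat': 3, 'panda': 5}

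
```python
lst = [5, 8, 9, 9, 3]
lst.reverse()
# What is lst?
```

[3, 9, 9, 8, 5]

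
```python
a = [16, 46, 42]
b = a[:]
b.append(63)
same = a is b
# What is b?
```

After line 1: a = [16, 46, 42]
After line 2 (b = a[:] is a shallow copy, new object): a = [16, 46, 42], b = [16, 46, 42]
After line 3 (append only mutates b): a = [16, 46, 42], b = [16, 46, 42, 63]
After line 4 (same = a is b; different objects -> False): same = False

[16, 46, 42, 63]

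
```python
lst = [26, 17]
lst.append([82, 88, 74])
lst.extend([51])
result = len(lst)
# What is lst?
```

After line 1: lst = [26, 17]
After line 2 (append adds [82, 88, 74] as single element): lst = [26, 17, [82, 88, 74]]
After line 3 (extend unpacks [51], adds 51): lst = [26, 17, [82, 88, 74], 51]
After line 4: result = len(lst) = 4

[26, 17, [82, 88, 74], 51]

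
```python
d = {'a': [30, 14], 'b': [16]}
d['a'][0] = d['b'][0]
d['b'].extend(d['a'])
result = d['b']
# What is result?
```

After line 1: d = {'a': [30, 14], 'b': [16]}
After line 2 (a[0] = b[0] = 16): d = {'a': [16, 14], 'b': [16]}
After line 3 (b.extend(a) appends [16, 14]): d = {'a': [16, 14], 'b': [16, 16, 14]}
After line 4: result = d['b'] = [16, 16, 14]

[16, 16, 14]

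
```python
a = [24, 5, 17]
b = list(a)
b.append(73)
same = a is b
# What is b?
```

After line 1: a = [24, 5, 17]
After line 2 (b = list(a) is a shallow copy, new object): a = [24, 5, 17], b = [24, 5, 17]
After line 3 (append only mutates b): a = [24, 5, 17], b = [24, 5, 17, 73]
After line 4 (same = a is b; different objects -> False): same = False

[24, 5, 17, 73]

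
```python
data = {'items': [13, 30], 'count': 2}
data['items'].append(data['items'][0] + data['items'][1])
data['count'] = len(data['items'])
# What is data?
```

After line 1: data = {'items': [13, 30], 'count': 2}
After line 2 (append 13 + 30 = 43): data = {'items': [13, 30, 43], 'count': 2}
After line 3 (count = len(items) = 3): data = {'items': [13, 30, 43], 'count': 3}

{'items': [13, 30, 43], 'count': 3}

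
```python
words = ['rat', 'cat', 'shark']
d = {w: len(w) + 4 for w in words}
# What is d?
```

{'rat': 7, 'cat': 7, 'shark': 9}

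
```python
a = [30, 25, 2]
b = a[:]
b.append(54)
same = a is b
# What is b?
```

After line 1: a = [30, 25, 2]
After line 2 (b = a[:] is a shallow copy, new object): a = [30, 25, 2], b = [30, 25, 2]
After line 3 (append only mutates b): a = [30, 25, 2], b = [30, 25, 2, 54]
After line 4 (same = a is b; different objects -> False): same = False

[30, 25, 2, 54]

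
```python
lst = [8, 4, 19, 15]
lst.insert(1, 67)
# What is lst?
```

[8, 67, 4, 19, 15]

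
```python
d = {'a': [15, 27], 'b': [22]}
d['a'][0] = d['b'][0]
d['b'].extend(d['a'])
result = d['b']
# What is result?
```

After line 1: d = {'a': [15, 27], 'b': [22]}
After line 2 (a[0] = b[0] = 22): d = {'a': [22, 27], 'b': [22]}
After line 3 (b.extend(a) appends [22, 27]): d = {'a': [22, 27], 'b': [22, 22, 27]}
After line 4: result = d['b'] = [22, 22, 27]

[22, 22, 27]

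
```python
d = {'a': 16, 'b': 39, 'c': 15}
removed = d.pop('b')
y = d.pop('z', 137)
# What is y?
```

After line 1: d = {'a': 16, 'b': 39, 'c': 15}
After line 2 (pop 'b' returns 39): d = {'a': 16, 'c': 15}, removed = 39
After line 3 (pop 'z' missing, returns default 137): d = {'a': 16, 'c': 15}, y = 137

137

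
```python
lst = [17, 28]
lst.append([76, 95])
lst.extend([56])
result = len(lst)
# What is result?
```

After line 1: lst = [17, 28]
After line 2 (append adds [76, 95] as single element): lst = [17, 28, [76, 95]]
After line 3 (extend unpacks [56], adds 56): lst = [17, 28, [76, 95], 56]
After line 4: result = len(lst) = 4

4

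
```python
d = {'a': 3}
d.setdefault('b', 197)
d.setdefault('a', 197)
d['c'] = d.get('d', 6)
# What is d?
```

After line 1: d = {'a': 3}
After line 2 (setdefault adds 'b'=197): d = {'a': 3, 'b': 197}
After line 3 (setdefault 'a' no-op, already exists): d = {'a': 3, 'b': 197}
After line 4 (get('d', 6) returns default since 'd' not in d): d = {'a': 3, 'b': 197, 'c': 6}

{'a': 3, 'b': 197, 'c': 6}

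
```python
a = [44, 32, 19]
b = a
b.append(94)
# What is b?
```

After line 1: a = [44, 32, 19]
After line 2 (b = a is an alias, same object): a = [44, 32, 19], b = [44, 32, 19]
After line 3 (b.append mutates the shared list): a = [44, 32, 19, 94], b = [44, 32, 19, 94]

[44, 32, 19, 94]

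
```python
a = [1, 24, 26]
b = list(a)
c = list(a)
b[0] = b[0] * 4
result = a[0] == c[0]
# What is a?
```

After line 1: a = [1, 24, 26]
After line 2 (b = list(a), copy): a = [1, 24, 26], b = [1, 24, 26]
After line 3 (c = list(a) is a copy, new object): c = [1, 24, 26]
After line 4 (b[0] = 1 * 4 = 4; only b mutates (copy)): a = [1, 24, 26], b = [4, 24, 26], c = [1, 24, 26]
After line 5 (a[0] = 1, c[0] = 1; result = True)

[1, 24, 26]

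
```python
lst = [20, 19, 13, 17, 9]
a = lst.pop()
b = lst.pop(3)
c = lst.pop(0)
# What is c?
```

After line 1: lst = [20, 19, 13, 17, 9]
After line 2 (pop() -> a = 9): lst = [20, 19, 13, 17]
After line 3 (pop(3) -> b = 17): lst = [20, 19, 13]
After line 4 (pop(0) -> c = 20): lst = [19, 13]

20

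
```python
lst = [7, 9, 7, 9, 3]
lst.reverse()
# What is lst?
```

[3, 9, 7, 9, 7]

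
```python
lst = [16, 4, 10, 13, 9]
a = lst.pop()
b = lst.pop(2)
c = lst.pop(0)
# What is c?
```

After line 1: lst = [16, 4, 10, 13, 9]
After line 2 (pop() -> a = 9): lst = [16, 4, 10, 13]
After line 3 (pop(2) -> b = 10): lst = [16, 4, 13]
After line 4 (pop(0) -> c = 16): lst = [4, 13]

16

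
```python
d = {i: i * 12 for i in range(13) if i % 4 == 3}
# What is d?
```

{3: 36, 7: 84, 11: 132}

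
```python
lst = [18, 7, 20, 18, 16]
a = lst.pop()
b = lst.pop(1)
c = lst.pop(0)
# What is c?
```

After line 1: lst = [18, 7, 20, 18, 16]
After line 2 (pop() -> a = 16): lst = [18, 7, 20, 18]
After line 3 (pop(1) -> b = 7): lst = [18, 20, 18]
After line 4 (pop(0) -> c = 18): lst = [20, 18]

18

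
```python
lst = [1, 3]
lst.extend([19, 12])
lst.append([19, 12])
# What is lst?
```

After line 1: lst = [1, 3]
After line 2 (extend unpacks [19, 12]): lst = [1, 3, 19, 12]
After line 3 (append adds [19, 12] as single element): lst = [1, 3, 19, 12, [19, 12]]

[1, 3, 19, 12, [19, 12]]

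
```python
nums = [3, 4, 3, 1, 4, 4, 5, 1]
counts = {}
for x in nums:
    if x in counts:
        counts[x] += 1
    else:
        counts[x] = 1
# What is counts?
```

Initial: counts = {}, nums = [3, 4, 3, 1, 4, 4, 5, 1]
See 3: counts = {3: 1}
See 4: counts = {3: 1, 4: 1}
See 3: counts = {3: 2, 4: 1}
See 1: counts = {3: 2, 4: 1, 1: 1}
See 4: counts = {3: 2, 4: 2, 1: 1}
See 4: counts = {3: 2, 4: 3, 1: 1}
See 5: counts = {3: 2, 4: 3, 1: 1, 5: 1}
See 1: counts = {3: 2, 4: 3, 1: 2, 5: 1}

{3: 2, 4: 3, 1: 2, 5: 1}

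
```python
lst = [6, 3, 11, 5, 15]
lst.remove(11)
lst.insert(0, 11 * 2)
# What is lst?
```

After line 1: lst = [6, 3, 11, 5, 15]
After line 2 (remove first 11): lst = [6, 3, 5, 15]
After line 3 (insert 22 at index 0): lst = [22, 6, 3, 5, 15]

[22, 6, 3, 5, 15]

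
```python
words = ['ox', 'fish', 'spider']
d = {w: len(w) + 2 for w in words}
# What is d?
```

{'ox': 4, 'fish': 6, 'spider': 8}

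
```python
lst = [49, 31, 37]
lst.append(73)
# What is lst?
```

[49, 31, 37, 73]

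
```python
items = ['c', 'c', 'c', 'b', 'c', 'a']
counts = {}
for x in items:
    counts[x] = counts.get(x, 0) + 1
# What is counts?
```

Initial: counts = {}, items = ['c', 'c', 'c', 'b', 'c', 'a']
See 'c': counts = {'c': 1}
See 'c': counts = {'c': 2}
See 'c': counts = {'c': 3}
See 'b': counts = {'c': 3, 'b': 1}
See 'c': counts = {'c': 4, 'b': 1}
See 'a': counts = {'c': 4, 'b': 1, 'a': 1}

{'c': 4, 'b': 1, 'a': 1}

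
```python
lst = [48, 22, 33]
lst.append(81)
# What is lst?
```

[48, 22, 33, 81]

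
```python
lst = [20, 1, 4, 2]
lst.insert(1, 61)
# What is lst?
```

[20, 61, 1, 4, 2]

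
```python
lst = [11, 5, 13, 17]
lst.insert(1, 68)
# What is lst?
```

[11, 68, 5, 13, 17]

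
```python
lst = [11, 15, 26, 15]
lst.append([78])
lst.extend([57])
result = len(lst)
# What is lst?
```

After line 1: lst = [11, 15, 26, 15]
After line 2 (append adds [78] as single element): lst = [11, 15, 26, 15, [78]]
After line 3 (extend unpacks [57], adds 57): lst = [11, 15, 26, 15, [78], 57]
After line 4: result = len(lst) = 6

[11, 15, 26, 15, [78], 57]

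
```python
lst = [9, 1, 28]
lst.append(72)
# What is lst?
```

[9, 1, 28, 72]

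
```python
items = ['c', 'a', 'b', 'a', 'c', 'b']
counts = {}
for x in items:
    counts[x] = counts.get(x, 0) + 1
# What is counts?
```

Initial: counts = {}, items = ['c', 'a', 'b', 'a', 'c', 'b']
See 'c': counts = {'c': 1}
See 'a': counts = {'c': 1, 'a': 1}
See 'b': counts = {'c': 1, 'a': 1, 'b': 1}
See 'a': counts = {'c': 1, 'a': 2, 'b': 1}
See 'c': counts = {'c': 2, 'a': 2, 'b': 1}
See 'b': counts = {'c': 2, 'a': 2, 'b': 2}

{'c': 2, 'a': 2, 'b': 2}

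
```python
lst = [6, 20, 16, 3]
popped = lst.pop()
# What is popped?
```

3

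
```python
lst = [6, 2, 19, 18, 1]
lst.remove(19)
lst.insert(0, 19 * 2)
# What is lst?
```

After line 1: lst = [6, 2, 19, 18, 1]
After line 2 (remove first 19): lst = [6, 2, 18, 1]
After line 3 (insert 38 at index 0): lst = [38, 6, 2, 18, 1]

[38, 6, 2, 18, 1]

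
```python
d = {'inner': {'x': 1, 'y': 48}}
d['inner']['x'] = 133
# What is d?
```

After line 1: d = {'inner': {'x': 1, 'y': 48}}
After line 2 (inner x overwritten): d = {'inner': {'x': 133, 'y': 48}}

{'inner': {'x': 133, 'y': 48}}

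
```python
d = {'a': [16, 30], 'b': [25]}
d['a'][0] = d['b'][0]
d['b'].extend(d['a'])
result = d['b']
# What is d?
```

After line 1: d = {'a': [16, 30], 'b': [25]}
After line 2 (a[0] = b[0] = 25): d = {'a': [25, 30], 'b': [25]}
After line 3 (b.extend(a) appends [25, 30]): d = {'a': [25, 30], 'b': [25, 25, 30]}
After line 4: result = d['b'] = [25, 25, 30]

{'a': [25, 30], 'b': [25, 25, 30]}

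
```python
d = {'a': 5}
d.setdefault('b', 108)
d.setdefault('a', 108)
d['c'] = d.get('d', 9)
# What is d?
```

After line 1: d = {'a': 5}
After line 2 (setdefault adds 'b'=108): d = {'a': 5, 'b': 108}
After line 3 (setdefault 'a' no-op, already exists): d = {'a': 5, 'b': 108}
After line 4 (get('d', 9) returns default since 'd' not in d): d = {'a': 5, 'b': 108, 'c': 9}

{'a': 5, 'b': 108, 'c': 9}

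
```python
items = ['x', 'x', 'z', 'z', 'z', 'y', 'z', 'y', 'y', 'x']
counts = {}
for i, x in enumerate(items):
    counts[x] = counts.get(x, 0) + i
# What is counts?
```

Initial: counts = {}, items = ['x', 'x', 'z', 'z', 'z', 'y', 'z', 'y', 'y', 'x']
i=0, x='x': counts = {'x': 0}
i=1, x='x': counts = {'x': 1}
i=2, x='z': counts = {'x': 1, 'z': 2}
i=3, x='z': counts = {'x': 1, 'z': 5}
i=4, x='z': counts = {'x': 1, 'z': 9}
i=5, x='y': counts = {'x': 1, 'z': 9, 'y': 5}
i=6, x='z': counts = {'x': 1, 'z': 15, 'y': 5}
i=7, x='y': counts = {'x': 1, 'z': 15, 'y': 12}
i=8, x='y': counts = {'x': 1, 'z': 15, 'y': 20}
i=9, x='x': counts = {'x': 10, 'z': 15, 'y': 20}

{'x': 10, 'z': 15, 'y': 20}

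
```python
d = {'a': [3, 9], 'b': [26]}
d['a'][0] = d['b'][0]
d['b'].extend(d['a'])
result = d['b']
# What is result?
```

After line 1: d = {'a': [3, 9], 'b': [26]}
After line 2 (a[0] = b[0] = 26): d = {'a': [26, 9], 'b': [26]}
After line 3 (b.extend(a) appends [26, 9]): d = {'a': [26, 9], 'b': [26, 26, 9]}
After line 4: result = d['b'] = [26, 26, 9]

[26, 26, 9]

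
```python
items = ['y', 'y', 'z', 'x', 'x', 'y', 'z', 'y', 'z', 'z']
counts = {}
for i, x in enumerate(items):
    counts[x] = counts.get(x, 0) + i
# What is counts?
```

Initial: counts = {}, items = ['y', 'y', 'z', 'x', 'x', 'y', 'z', 'y', 'z', 'z']
i=0, x='y': counts = {'y': 0}
i=1, x='y': counts = {'y': 1}
i=2, x='z': counts = {'y': 1, 'z': 2}
i=3, x='x': counts = {'y': 1, 'z': 2, 'x': 3}
i=4, x='x': counts = {'y': 1, 'z': 2, 'x': 7}
i=5, x='y': counts = {'y': 6, 'z': 2, 'x': 7}
i=6, x='z': counts = {'y': 6, 'z': 8, 'x': 7}
i=7, x='y': counts = {'y': 13, 'z': 8, 'x': 7}
i=8, x='z': counts = {'y': 13, 'z': 16, 'x': 7}
i=9, x='z': counts = {'y': 13, 'z': 25, 'x': 7}

{'y': 13, 'z': 25, 'x': 7}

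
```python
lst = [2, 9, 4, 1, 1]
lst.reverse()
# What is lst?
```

[1, 1, 4, 9, 2]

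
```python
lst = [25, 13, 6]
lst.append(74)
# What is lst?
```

[25, 13, 6, 74]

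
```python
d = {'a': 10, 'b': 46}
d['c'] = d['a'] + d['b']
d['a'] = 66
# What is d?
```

After line 1: d = {'a': 10, 'b': 46}
After line 2 (d['c'] = 10 + 46): d = {'a': 10, 'b': 46, 'c': 56}
After line 3: d = {'a': 66, 'b': 46, 'c': 56}

{'a': 66, 'b': 46, 'c': 56}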